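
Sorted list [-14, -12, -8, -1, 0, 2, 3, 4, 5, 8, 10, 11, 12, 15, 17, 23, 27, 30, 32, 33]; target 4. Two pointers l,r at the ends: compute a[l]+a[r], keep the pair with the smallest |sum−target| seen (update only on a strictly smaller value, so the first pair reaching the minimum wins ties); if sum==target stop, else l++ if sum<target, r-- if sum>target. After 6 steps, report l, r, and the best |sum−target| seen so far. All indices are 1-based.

[1,20] -14+33=19 d=15 * → r--
[1,19] -14+32=18 d=14 * → r--
[1,18] -14+30=16 d=12 * → r--
[1,17] -14+27=13 d=9 * → r--
[1,16] -14+23=9 d=5 * → r--
[1,15] -14+17=3 d=1 * → l++

l=2, r=15, best |Δ|=1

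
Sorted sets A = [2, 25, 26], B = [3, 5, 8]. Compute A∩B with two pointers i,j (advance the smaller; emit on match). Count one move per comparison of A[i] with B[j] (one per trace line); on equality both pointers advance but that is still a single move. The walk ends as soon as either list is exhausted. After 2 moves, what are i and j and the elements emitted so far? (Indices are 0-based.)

i=0 j=0: 2<3, i++
i=1 j=0: 25>3, j++

i=1, j=1, emitted=[]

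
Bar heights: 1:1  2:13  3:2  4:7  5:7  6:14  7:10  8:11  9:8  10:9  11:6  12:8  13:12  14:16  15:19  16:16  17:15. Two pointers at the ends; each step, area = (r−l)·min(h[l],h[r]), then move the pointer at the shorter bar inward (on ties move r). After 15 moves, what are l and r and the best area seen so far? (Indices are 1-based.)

l=1 r=17: min(1,15)*16=16 best=16 *, l++
l=2 r=17: min(13,15)*15=195 best=195 *, l++
l=3 r=17: min(2,15)*14=28 best=195, l++
l=4 r=17: min(7,15)*13=91 best=195, l++
l=5 r=17: min(7,15)*12=84 best=195, l++
l=6 r=17: min(14,15)*11=154 best=195, l++
l=7 r=17: min(10,15)*10=100 best=195, l++
l=8 r=17: min(11,15)*9=99 best=195, l++
l=9 r=17: min(8,15)*8=64 best=195, l++
l=10 r=17: min(9,15)*7=63 best=195, l++
l=11 r=17: min(6,15)*6=36 best=195, l++
l=12 r=17: min(8,15)*5=40 best=195, l++
l=13 r=17: min(12,15)*4=48 best=195, l++
l=14 r=17: min(16,15)*3=45 best=195, r--
l=14 r=16: min(16,16)*2=32 best=195, r--

l=14, r=15, best area=195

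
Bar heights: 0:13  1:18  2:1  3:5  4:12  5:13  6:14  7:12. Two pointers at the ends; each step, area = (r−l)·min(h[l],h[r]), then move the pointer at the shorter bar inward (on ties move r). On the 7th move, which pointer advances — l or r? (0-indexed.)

r

l=0 r=7: min(13,12)*7=84 best=84 *, r--
l=0 r=6: min(13,14)*6=78 best=84, l++
l=1 r=6: min(18,14)*5=70 best=84, r--
l=1 r=5: min(18,13)*4=52 best=84, r--
l=1 r=4: min(18,12)*3=36 best=84, r--
l=1 r=3: min(18,5)*2=10 best=84, r--
l=1 r=2: min(18,1)*1=1 best=84, r--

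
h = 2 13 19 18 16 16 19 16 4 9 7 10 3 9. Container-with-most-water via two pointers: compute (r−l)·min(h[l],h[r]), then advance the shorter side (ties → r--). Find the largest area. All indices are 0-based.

max area = 108

l=0 r=13: min(2,9)*13=26 best=26 *, l++
l=1 r=13: min(13,9)*12=108 best=108 *, r--
l=1 r=12: min(13,3)*11=33 best=108, r--
l=1 r=11: min(13,10)*10=100 best=108, r--
l=1 r=10: min(13,7)*9=63 best=108, r--
l=1 r=9: min(13,9)*8=72 best=108, r--
l=1 r=8: min(13,4)*7=28 best=108, r--
l=1 r=7: min(13,16)*6=78 best=108, l++
l=2 r=7: min(19,16)*5=80 best=108, r--
l=2 r=6: min(19,19)*4=76 best=108, r--
l=2 r=5: min(19,16)*3=48 best=108, r--
l=2 r=4: min(19,16)*2=32 best=108, r--
l=2 r=3: min(19,18)*1=18 best=108, r--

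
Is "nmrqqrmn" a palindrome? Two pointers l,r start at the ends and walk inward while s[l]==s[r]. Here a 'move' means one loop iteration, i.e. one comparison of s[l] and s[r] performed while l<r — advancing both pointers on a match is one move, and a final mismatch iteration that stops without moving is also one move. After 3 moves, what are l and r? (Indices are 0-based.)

l=3, r=4

l=0 r=7: 'n'=='n', l++,r--
l=1 r=6: 'm'=='m', l++,r--
l=2 r=5: 'r'=='r', l++,r--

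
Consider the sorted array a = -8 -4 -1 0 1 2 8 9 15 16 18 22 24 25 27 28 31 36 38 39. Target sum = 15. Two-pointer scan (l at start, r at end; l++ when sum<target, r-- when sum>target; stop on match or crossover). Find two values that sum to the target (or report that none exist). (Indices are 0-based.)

[0,19] -8+39=31 >15 → r--
[0,18] -8+38=30 >15 → r--
[0,17] -8+36=28 >15 → r--
[0,16] -8+31=23 >15 → r--
[0,15] -8+28=20 >15 → r--
[0,14] -8+27=19 >15 → r--
[0,13] -8+25=17 >15 → r--
[0,12] -8+24=16 >15 → r--
[0,11] -8+22=14 <15 → l++
[1,11] -4+22=18 >15 → r--
[1,10] -4+18=14 <15 → l++
[2,10] -1+18=17 >15 → r--
[2,9] -1+16=15 → found

(-1, 16)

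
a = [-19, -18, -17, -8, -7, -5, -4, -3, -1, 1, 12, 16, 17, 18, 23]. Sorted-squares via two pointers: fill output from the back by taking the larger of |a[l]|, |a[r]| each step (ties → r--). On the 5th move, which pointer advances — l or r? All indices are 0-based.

r

l=0 r=14: |-19|<=|23| out[14]=529, r--
l=0 r=13: |-19|>|18| out[13]=361, l++
l=1 r=13: |-18|<=|18| out[12]=324, r--
l=1 r=12: |-18|>|17| out[11]=324, l++
l=2 r=12: |-17|<=|17| out[10]=289, r--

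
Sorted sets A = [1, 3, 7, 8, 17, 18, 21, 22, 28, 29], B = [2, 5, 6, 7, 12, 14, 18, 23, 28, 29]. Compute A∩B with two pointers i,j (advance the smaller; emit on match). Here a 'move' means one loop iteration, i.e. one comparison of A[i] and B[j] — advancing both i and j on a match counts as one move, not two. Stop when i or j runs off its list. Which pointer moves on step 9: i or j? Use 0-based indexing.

[i=0,j=0] 1<2 → i++
[i=1,j=0] 3>2 → j++
[i=1,j=1] 3<5 → i++
[i=2,j=1] 7>5 → j++
[i=2,j=2] 7>6 → j++
[i=2,j=3] 7==7 emit → i++,j++
[i=3,j=4] 8<12 → i++
[i=4,j=4] 17>12 → j++
[i=4,j=5] 17>14 → j++

j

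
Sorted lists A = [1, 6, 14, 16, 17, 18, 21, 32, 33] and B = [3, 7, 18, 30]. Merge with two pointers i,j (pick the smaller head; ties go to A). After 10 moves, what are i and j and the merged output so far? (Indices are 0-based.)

[i=0,j=0] A[i]=1<=B[j]=3 take 1 → i++
[i=1,j=0] A[i]=6>B[j]=3 take 3 → j++
[i=1,j=1] A[i]=6<=B[j]=7 take 6 → i++
[i=2,j=1] A[i]=14>B[j]=7 take 7 → j++
[i=2,j=2] A[i]=14<=B[j]=18 take 14 → i++
[i=3,j=2] A[i]=16<=B[j]=18 take 16 → i++
[i=4,j=2] A[i]=17<=B[j]=18 take 17 → i++
[i=5,j=2] A[i]=18<=B[j]=18 take 18 → i++
[i=6,j=2] A[i]=21>B[j]=18 take 18 → j++
[i=6,j=3] A[i]=21<=B[j]=30 take 21 → i++

i=7, j=3, merged so far=[1, 3, 6, 7, 14, 16, 17, 18, 18, 21]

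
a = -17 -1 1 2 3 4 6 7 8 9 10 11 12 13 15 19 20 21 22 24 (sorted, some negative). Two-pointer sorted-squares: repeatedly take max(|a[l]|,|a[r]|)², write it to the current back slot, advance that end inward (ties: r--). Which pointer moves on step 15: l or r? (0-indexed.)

[0,19] |-17|<=|24| out[19]=576 → r--
[0,18] |-17|<=|22| out[18]=484 → r--
[0,17] |-17|<=|21| out[17]=441 → r--
[0,16] |-17|<=|20| out[16]=400 → r--
[0,15] |-17|<=|19| out[15]=361 → r--
[0,14] |-17|>|15| out[14]=289 → l++
[1,14] |-1|<=|15| out[13]=225 → r--
[1,13] |-1|<=|13| out[12]=169 → r--
[1,12] |-1|<=|12| out[11]=144 → r--
[1,11] |-1|<=|11| out[10]=121 → r--
[1,10] |-1|<=|10| out[9]=100 → r--
[1,9] |-1|<=|9| out[8]=81 → r--
[1,8] |-1|<=|8| out[7]=64 → r--
[1,7] |-1|<=|7| out[6]=49 → r--
[1,6] |-1|<=|6| out[5]=36 → r--

r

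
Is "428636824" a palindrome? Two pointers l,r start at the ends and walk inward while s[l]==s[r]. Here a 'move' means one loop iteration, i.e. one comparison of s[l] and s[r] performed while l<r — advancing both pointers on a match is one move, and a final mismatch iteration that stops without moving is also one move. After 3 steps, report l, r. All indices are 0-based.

l=3, r=5

[0,8] '4'=='4' → l++,r--
[1,7] '2'=='2' → l++,r--
[2,6] '8'=='8' → l++,r--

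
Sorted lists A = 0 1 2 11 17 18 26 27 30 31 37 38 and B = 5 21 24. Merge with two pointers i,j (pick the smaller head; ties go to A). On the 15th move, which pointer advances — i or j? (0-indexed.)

i

i=0 j=0: A[i]=0<=B[j]=5 take 0, i++
i=1 j=0: A[i]=1<=B[j]=5 take 1, i++
i=2 j=0: A[i]=2<=B[j]=5 take 2, i++
i=3 j=0: A[i]=11>B[j]=5 take 5, j++
i=3 j=1: A[i]=11<=B[j]=21 take 11, i++
i=4 j=1: A[i]=17<=B[j]=21 take 17, i++
i=5 j=1: A[i]=18<=B[j]=21 take 18, i++
i=6 j=1: A[i]=26>B[j]=21 take 21, j++
i=6 j=2: A[i]=26>B[j]=24 take 24, j++
i=6 j=3: B done, take A[i]=26, i++
i=7 j=3: B done, take A[i]=27, i++
i=8 j=3: B done, take A[i]=30, i++
i=9 j=3: B done, take A[i]=31, i++
i=10 j=3: B done, take A[i]=37, i++
i=11 j=3: B done, take A[i]=38, i++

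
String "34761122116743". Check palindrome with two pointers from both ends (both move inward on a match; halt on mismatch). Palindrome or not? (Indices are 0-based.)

palindrome

[0,13] '3'=='3' → l++,r--
[1,12] '4'=='4' → l++,r--
[2,11] '7'=='7' → l++,r--
[3,10] '6'=='6' → l++,r--
[4,9] '1'=='1' → l++,r--
[5,8] '1'=='1' → l++,r--
[6,7] '2'=='2' → l++,r--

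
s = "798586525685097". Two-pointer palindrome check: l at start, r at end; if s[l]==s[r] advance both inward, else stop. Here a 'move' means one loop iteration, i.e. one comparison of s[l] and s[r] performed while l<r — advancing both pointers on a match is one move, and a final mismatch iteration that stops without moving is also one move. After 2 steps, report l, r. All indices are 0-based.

l=0 r=14: '7'=='7', l++,r--
l=1 r=13: '9'=='9', l++,r--

l=2, r=12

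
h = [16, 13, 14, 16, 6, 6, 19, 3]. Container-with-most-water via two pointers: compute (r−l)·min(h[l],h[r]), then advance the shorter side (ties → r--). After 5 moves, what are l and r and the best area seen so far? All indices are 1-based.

l=5, r=7, best area=96

l=1 r=8: min(16,3)*7=21 best=21 *, r--
l=1 r=7: min(16,19)*6=96 best=96 *, l++
l=2 r=7: min(13,19)*5=65 best=96, l++
l=3 r=7: min(14,19)*4=56 best=96, l++
l=4 r=7: min(16,19)*3=48 best=96, l++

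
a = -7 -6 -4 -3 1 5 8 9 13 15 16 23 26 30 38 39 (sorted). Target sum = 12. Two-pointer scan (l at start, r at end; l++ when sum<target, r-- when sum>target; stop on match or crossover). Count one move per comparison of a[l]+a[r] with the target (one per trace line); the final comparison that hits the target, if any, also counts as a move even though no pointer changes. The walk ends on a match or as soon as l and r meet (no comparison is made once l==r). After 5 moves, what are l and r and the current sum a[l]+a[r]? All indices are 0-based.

l=0 r=15: -7+39=32 >12, r--
l=0 r=14: -7+38=31 >12, r--
l=0 r=13: -7+30=23 >12, r--
l=0 r=12: -7+26=19 >12, r--
l=0 r=11: -7+23=16 >12, r--

l=0, r=10, sum=9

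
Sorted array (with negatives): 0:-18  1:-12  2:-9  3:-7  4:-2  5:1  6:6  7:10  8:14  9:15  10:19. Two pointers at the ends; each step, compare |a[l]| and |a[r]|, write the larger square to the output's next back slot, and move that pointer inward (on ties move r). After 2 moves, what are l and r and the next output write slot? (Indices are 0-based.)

[0,10] |-18|<=|19| out[10]=361 → r--
[0,9] |-18|>|15| out[9]=324 → l++

l=1, r=9, next write slot=8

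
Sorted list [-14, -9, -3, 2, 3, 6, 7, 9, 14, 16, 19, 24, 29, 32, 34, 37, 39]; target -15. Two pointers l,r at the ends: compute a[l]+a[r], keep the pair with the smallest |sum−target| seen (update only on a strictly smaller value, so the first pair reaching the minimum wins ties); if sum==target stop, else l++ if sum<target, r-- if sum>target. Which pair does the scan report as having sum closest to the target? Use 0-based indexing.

pair (-14, -3) with sum -17 (|Δ|=2)

l=0 r=16: -14+39=25 d=40 *, r--
l=0 r=15: -14+37=23 d=38 *, r--
l=0 r=14: -14+34=20 d=35 *, r--
l=0 r=13: -14+32=18 d=33 *, r--
l=0 r=12: -14+29=15 d=30 *, r--
l=0 r=11: -14+24=10 d=25 *, r--
l=0 r=10: -14+19=5 d=20 *, r--
l=0 r=9: -14+16=2 d=17 *, r--
l=0 r=8: -14+14=0 d=15 *, r--
l=0 r=7: -14+9=-5 d=10 *, r--
l=0 r=6: -14+7=-7 d=8 *, r--
l=0 r=5: -14+6=-8 d=7 *, r--
l=0 r=4: -14+3=-11 d=4 *, r--
l=0 r=3: -14+2=-12 d=3 *, r--
l=0 r=2: -14+-3=-17 d=2 *, l++
l=1 r=2: -9+-3=-12 d=3, r--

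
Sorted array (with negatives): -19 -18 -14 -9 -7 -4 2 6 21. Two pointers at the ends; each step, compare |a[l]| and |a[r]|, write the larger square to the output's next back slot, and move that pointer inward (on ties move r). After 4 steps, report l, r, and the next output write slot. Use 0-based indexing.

l=3, r=7, next write slot=4

l=0 r=8: |-19|<=|21| out[8]=441, r--
l=0 r=7: |-19|>|6| out[7]=361, l++
l=1 r=7: |-18|>|6| out[6]=324, l++
l=2 r=7: |-14|>|6| out[5]=196, l++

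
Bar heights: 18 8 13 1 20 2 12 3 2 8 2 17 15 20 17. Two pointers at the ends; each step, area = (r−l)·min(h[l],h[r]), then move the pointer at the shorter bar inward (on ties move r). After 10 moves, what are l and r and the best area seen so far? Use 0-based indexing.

l=4, r=8, best area=238

l=0 r=14: min(18,17)*14=238 best=238 *, r--
l=0 r=13: min(18,20)*13=234 best=238, l++
l=1 r=13: min(8,20)*12=96 best=238, l++
l=2 r=13: min(13,20)*11=143 best=238, l++
l=3 r=13: min(1,20)*10=10 best=238, l++
l=4 r=13: min(20,20)*9=180 best=238, r--
l=4 r=12: min(20,15)*8=120 best=238, r--
l=4 r=11: min(20,17)*7=119 best=238, r--
l=4 r=10: min(20,2)*6=12 best=238, r--
l=4 r=9: min(20,8)*5=40 best=238, r--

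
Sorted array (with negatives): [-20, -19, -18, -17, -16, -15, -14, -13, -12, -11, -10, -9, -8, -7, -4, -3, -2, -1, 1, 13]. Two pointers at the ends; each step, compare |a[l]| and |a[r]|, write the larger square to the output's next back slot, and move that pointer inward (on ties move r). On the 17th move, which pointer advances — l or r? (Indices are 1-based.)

l

l=1 r=20: |-20|>|13| out[20]=400, l++
l=2 r=20: |-19|>|13| out[19]=361, l++
l=3 r=20: |-18|>|13| out[18]=324, l++
l=4 r=20: |-17|>|13| out[17]=289, l++
l=5 r=20: |-16|>|13| out[16]=256, l++
l=6 r=20: |-15|>|13| out[15]=225, l++
l=7 r=20: |-14|>|13| out[14]=196, l++
l=8 r=20: |-13|<=|13| out[13]=169, r--
l=8 r=19: |-13|>|1| out[12]=169, l++
l=9 r=19: |-12|>|1| out[11]=144, l++
l=10 r=19: |-11|>|1| out[10]=121, l++
l=11 r=19: |-10|>|1| out[9]=100, l++
l=12 r=19: |-9|>|1| out[8]=81, l++
l=13 r=19: |-8|>|1| out[7]=64, l++
l=14 r=19: |-7|>|1| out[6]=49, l++
l=15 r=19: |-4|>|1| out[5]=16, l++
l=16 r=19: |-3|>|1| out[4]=9, l++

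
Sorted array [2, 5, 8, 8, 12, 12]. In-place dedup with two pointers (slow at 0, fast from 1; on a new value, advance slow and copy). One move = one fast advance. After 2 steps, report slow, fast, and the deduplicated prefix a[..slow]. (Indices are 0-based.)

slow=2, fast=3, prefix=[2, 5, 8]

slow=0 fast=1: a[fast]=5≠a[slow]=2 write a[1]=5, slow++,fast++
slow=1 fast=2: a[fast]=8≠a[slow]=5 write a[2]=8, slow++,fast++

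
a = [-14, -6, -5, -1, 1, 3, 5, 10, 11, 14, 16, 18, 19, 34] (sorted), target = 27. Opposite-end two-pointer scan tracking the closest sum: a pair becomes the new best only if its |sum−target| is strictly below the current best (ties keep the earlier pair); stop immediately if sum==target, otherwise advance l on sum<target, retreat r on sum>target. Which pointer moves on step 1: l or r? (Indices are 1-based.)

l

l=1 r=14: -14+34=20 d=7 *, l++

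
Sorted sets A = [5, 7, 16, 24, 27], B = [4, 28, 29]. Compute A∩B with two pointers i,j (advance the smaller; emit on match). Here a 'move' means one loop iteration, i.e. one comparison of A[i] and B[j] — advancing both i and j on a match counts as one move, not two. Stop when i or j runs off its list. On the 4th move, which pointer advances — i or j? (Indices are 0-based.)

i

i=0 j=0: 5>4, j++
i=0 j=1: 5<28, i++
i=1 j=1: 7<28, i++
i=2 j=1: 16<28, i++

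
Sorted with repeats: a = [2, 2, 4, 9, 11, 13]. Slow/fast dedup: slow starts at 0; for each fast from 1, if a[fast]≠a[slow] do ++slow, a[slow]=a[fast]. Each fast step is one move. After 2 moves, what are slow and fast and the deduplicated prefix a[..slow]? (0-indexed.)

(s=0,f=1) a[fast]=2=a[slow] dup → fast++
(s=0,f=2) a[fast]=4≠a[slow]=2 write a[1]=4 → slow++,fast++

slow=1, fast=3, prefix=[2, 4]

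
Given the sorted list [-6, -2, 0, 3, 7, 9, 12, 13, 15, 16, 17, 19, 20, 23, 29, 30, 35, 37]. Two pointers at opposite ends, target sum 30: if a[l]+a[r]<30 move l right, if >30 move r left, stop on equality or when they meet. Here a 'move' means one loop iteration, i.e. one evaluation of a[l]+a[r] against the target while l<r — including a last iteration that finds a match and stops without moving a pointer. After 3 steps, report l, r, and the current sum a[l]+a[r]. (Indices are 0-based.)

l=1, r=15, sum=28

[0,17] -6+37=31 >30 → r--
[0,16] -6+35=29 <30 → l++
[1,16] -2+35=33 >30 → r--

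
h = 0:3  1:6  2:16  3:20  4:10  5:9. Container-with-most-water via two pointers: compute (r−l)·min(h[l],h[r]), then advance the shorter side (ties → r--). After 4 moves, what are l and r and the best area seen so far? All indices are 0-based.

l=0 r=5: min(3,9)*5=15 best=15 *, l++
l=1 r=5: min(6,9)*4=24 best=24 *, l++
l=2 r=5: min(16,9)*3=27 best=27 *, r--
l=2 r=4: min(16,10)*2=20 best=27, r--

l=2, r=3, best area=27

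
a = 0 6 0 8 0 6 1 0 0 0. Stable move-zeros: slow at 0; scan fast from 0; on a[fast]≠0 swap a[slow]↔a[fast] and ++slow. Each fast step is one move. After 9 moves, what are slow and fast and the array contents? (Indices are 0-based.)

slow=0 fast=0: a[fast]=0, fast++
slow=0 fast=1: a[fast]=6≠0 swap→a[0]=6, slow++,fast++
slow=1 fast=2: a[fast]=0, fast++
slow=1 fast=3: a[fast]=8≠0 swap→a[1]=8, slow++,fast++
slow=2 fast=4: a[fast]=0, fast++
slow=2 fast=5: a[fast]=6≠0 swap→a[2]=6, slow++,fast++
slow=3 fast=6: a[fast]=1≠0 swap→a[3]=1, slow++,fast++
slow=4 fast=7: a[fast]=0, fast++
slow=4 fast=8: a[fast]=0, fast++

slow=4, fast=9, a=[6, 8, 6, 1, 0, 0, 0, 0, 0, 0]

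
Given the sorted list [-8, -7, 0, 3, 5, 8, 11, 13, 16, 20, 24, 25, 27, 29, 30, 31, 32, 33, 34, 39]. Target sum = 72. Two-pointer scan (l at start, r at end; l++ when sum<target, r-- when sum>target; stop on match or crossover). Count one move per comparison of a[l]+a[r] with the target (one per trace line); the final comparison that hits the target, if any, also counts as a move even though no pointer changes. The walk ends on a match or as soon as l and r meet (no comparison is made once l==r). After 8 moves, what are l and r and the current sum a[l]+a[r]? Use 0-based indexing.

l=8, r=19, sum=55

l=0 r=19: -8+39=31 <72, l++
l=1 r=19: -7+39=32 <72, l++
l=2 r=19: 0+39=39 <72, l++
l=3 r=19: 3+39=42 <72, l++
l=4 r=19: 5+39=44 <72, l++
l=5 r=19: 8+39=47 <72, l++
l=6 r=19: 11+39=50 <72, l++
l=7 r=19: 13+39=52 <72, l++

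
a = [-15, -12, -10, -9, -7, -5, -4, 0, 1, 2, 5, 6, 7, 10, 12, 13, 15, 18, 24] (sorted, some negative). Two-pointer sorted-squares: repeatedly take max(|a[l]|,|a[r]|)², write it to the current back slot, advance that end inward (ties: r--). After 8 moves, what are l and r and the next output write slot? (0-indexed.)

[0,18] |-15|<=|24| out[18]=576 → r--
[0,17] |-15|<=|18| out[17]=324 → r--
[0,16] |-15|<=|15| out[16]=225 → r--
[0,15] |-15|>|13| out[15]=225 → l++
[1,15] |-12|<=|13| out[14]=169 → r--
[1,14] |-12|<=|12| out[13]=144 → r--
[1,13] |-12|>|10| out[12]=144 → l++
[2,13] |-10|<=|10| out[11]=100 → r--

l=2, r=12, next write slot=10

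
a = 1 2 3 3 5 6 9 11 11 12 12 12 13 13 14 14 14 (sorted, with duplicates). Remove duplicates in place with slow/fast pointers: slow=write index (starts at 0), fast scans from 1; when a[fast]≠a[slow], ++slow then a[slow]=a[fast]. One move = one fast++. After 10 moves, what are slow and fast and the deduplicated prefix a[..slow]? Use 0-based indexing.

slow=0 fast=1: a[fast]=2≠a[slow]=1 write a[1]=2, slow++,fast++
slow=1 fast=2: a[fast]=3≠a[slow]=2 write a[2]=3, slow++,fast++
slow=2 fast=3: a[fast]=3=a[slow] dup, fast++
slow=2 fast=4: a[fast]=5≠a[slow]=3 write a[3]=5, slow++,fast++
slow=3 fast=5: a[fast]=6≠a[slow]=5 write a[4]=6, slow++,fast++
slow=4 fast=6: a[fast]=9≠a[slow]=6 write a[5]=9, slow++,fast++
slow=5 fast=7: a[fast]=11≠a[slow]=9 write a[6]=11, slow++,fast++
slow=6 fast=8: a[fast]=11=a[slow] dup, fast++
slow=6 fast=9: a[fast]=12≠a[slow]=11 write a[7]=12, slow++,fast++
slow=7 fast=10: a[fast]=12=a[slow] dup, fast++

slow=7, fast=11, prefix=[1, 2, 3, 5, 6, 9, 11, 12]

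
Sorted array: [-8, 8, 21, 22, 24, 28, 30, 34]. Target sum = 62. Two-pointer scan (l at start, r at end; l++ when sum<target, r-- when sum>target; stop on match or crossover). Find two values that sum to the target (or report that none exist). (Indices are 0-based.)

(28, 34)

l=0 r=7: -8+34=26 <62, l++
l=1 r=7: 8+34=42 <62, l++
l=2 r=7: 21+34=55 <62, l++
l=3 r=7: 22+34=56 <62, l++
l=4 r=7: 24+34=58 <62, l++
l=5 r=7: 28+34=62, found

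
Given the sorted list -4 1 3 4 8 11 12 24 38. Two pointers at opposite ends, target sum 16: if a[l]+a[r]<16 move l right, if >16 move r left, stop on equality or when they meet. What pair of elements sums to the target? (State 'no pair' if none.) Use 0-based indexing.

(4, 12)

l=0 r=8: -4+38=34 >16, r--
l=0 r=7: -4+24=20 >16, r--
l=0 r=6: -4+12=8 <16, l++
l=1 r=6: 1+12=13 <16, l++
l=2 r=6: 3+12=15 <16, l++
l=3 r=6: 4+12=16, found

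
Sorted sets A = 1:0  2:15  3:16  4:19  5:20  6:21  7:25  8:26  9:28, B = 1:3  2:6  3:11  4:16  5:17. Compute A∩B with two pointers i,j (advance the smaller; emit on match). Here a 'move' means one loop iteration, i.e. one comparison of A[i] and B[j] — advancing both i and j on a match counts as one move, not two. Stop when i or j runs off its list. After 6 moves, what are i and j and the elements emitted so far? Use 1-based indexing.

i=1 j=1: 0<3, i++
i=2 j=1: 15>3, j++
i=2 j=2: 15>6, j++
i=2 j=3: 15>11, j++
i=2 j=4: 15<16, i++
i=3 j=4: 16==16 emit, i++,j++

i=4, j=5, emitted=[16]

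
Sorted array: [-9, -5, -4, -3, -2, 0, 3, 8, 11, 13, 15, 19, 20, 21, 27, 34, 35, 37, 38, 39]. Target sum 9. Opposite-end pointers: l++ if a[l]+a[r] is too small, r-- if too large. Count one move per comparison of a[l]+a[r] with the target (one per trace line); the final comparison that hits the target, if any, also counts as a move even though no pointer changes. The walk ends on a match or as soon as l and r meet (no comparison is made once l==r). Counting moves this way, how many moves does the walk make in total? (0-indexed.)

13 moves

l=0 r=19: -9+39=30 >9, r--
l=0 r=18: -9+38=29 >9, r--
l=0 r=17: -9+37=28 >9, r--
l=0 r=16: -9+35=26 >9, r--
l=0 r=15: -9+34=25 >9, r--
l=0 r=14: -9+27=18 >9, r--
l=0 r=13: -9+21=12 >9, r--
l=0 r=12: -9+20=11 >9, r--
l=0 r=11: -9+19=10 >9, r--
l=0 r=10: -9+15=6 <9, l++
l=1 r=10: -5+15=10 >9, r--
l=1 r=9: -5+13=8 <9, l++
l=2 r=9: -4+13=9, found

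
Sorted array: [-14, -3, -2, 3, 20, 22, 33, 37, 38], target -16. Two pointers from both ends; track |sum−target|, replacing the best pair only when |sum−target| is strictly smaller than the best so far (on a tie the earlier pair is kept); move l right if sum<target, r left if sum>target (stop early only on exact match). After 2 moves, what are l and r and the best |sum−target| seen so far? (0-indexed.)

[0,8] -14+38=24 d=40 * → r--
[0,7] -14+37=23 d=39 * → r--

l=0, r=6, best |Δ|=39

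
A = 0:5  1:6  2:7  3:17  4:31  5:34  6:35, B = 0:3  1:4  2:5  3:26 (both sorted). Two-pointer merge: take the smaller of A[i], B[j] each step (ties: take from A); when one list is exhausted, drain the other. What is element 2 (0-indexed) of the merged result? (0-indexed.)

merged[2] = 5

i=0 j=0: A[i]=5>B[j]=3 take 3, j++
i=0 j=1: A[i]=5>B[j]=4 take 4, j++
i=0 j=2: A[i]=5<=B[j]=5 take 5, i++
i=1 j=2: A[i]=6>B[j]=5 take 5, j++
i=1 j=3: A[i]=6<=B[j]=26 take 6, i++
i=2 j=3: A[i]=7<=B[j]=26 take 7, i++
i=3 j=3: A[i]=17<=B[j]=26 take 17, i++
i=4 j=3: A[i]=31>B[j]=26 take 26, j++
i=4 j=4: B done, take A[i]=31, i++
i=5 j=4: B done, take A[i]=34, i++
i=6 j=4: B done, take A[i]=35, i++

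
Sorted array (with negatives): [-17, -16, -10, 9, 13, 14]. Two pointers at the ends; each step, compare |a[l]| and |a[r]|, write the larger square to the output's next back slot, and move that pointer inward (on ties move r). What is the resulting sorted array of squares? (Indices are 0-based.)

[0,5] |-17|>|14| out[5]=289 → l++
[1,5] |-16|>|14| out[4]=256 → l++
[2,5] |-10|<=|14| out[3]=196 → r--
[2,4] |-10|<=|13| out[2]=169 → r--
[2,3] |-10|>|9| out[1]=100 → l++
[3,3] |9|<=|9| out[0]=81 → r--

[81, 100, 169, 196, 256, 289]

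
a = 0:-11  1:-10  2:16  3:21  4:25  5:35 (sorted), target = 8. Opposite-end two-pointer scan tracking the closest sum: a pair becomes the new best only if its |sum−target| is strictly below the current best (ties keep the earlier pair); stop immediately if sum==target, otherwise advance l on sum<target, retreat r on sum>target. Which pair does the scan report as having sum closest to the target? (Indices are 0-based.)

pair (-11, 21) with sum 10 (|Δ|=2)

[0,5] -11+35=24 d=16 * → r--
[0,4] -11+25=14 d=6 * → r--
[0,3] -11+21=10 d=2 * → r--
[0,2] -11+16=5 d=3 → l++
[1,2] -10+16=6 d=2 → l++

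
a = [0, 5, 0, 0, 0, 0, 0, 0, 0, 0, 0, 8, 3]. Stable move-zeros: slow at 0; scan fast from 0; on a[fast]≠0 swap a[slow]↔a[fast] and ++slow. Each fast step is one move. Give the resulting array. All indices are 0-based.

slow=0 fast=0: a[fast]=0, fast++
slow=0 fast=1: a[fast]=5≠0 swap→a[0]=5, slow++,fast++
slow=1 fast=2: a[fast]=0, fast++
slow=1 fast=3: a[fast]=0, fast++
slow=1 fast=4: a[fast]=0, fast++
slow=1 fast=5: a[fast]=0, fast++
slow=1 fast=6: a[fast]=0, fast++
slow=1 fast=7: a[fast]=0, fast++
slow=1 fast=8: a[fast]=0, fast++
slow=1 fast=9: a[fast]=0, fast++
slow=1 fast=10: a[fast]=0, fast++
slow=1 fast=11: a[fast]=8≠0 swap→a[1]=8, slow++,fast++
slow=2 fast=12: a[fast]=3≠0 swap→a[2]=3, slow++,fast++

[5, 8, 3, 0, 0, 0, 0, 0, 0, 0, 0, 0, 0]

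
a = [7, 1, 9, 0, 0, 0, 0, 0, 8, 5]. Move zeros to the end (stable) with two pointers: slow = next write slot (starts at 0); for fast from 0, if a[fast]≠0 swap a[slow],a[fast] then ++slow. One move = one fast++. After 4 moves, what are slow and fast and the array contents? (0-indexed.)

slow=0 fast=0: a[fast]=7≠0 swap→a[0]=7, slow++,fast++
slow=1 fast=1: a[fast]=1≠0 swap→a[1]=1, slow++,fast++
slow=2 fast=2: a[fast]=9≠0 swap→a[2]=9, slow++,fast++
slow=3 fast=3: a[fast]=0, fast++

slow=3, fast=4, a=[7, 1, 9, 0, 0, 0, 0, 0, 8, 5]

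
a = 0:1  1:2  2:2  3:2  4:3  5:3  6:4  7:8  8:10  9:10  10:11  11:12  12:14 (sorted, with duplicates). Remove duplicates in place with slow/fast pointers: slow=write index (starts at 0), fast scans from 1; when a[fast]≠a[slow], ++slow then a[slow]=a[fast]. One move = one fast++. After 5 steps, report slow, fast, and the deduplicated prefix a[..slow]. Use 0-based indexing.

(s=0,f=1) a[fast]=2≠a[slow]=1 write a[1]=2 → slow++,fast++
(s=1,f=2) a[fast]=2=a[slow] dup → fast++
(s=1,f=3) a[fast]=2=a[slow] dup → fast++
(s=1,f=4) a[fast]=3≠a[slow]=2 write a[2]=3 → slow++,fast++
(s=2,f=5) a[fast]=3=a[slow] dup → fast++

slow=2, fast=6, prefix=[1, 2, 3]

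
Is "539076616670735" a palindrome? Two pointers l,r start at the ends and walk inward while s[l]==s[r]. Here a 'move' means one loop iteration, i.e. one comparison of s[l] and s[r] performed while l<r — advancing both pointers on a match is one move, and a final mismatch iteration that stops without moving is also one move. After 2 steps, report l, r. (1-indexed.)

l=1 r=15: '5'=='5', l++,r--
l=2 r=14: '3'=='3', l++,r--

l=3, r=13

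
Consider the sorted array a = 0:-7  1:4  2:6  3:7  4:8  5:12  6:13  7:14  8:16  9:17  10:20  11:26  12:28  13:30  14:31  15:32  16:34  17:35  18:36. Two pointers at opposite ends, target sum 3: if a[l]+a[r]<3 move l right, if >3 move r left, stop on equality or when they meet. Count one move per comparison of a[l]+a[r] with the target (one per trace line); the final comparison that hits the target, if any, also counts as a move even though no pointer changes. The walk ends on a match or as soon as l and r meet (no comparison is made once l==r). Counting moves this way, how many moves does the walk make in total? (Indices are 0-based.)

18 moves

l=0 r=18: -7+36=29 >3, r--
l=0 r=17: -7+35=28 >3, r--
l=0 r=16: -7+34=27 >3, r--
l=0 r=15: -7+32=25 >3, r--
l=0 r=14: -7+31=24 >3, r--
l=0 r=13: -7+30=23 >3, r--
l=0 r=12: -7+28=21 >3, r--
l=0 r=11: -7+26=19 >3, r--
l=0 r=10: -7+20=13 >3, r--
l=0 r=9: -7+17=10 >3, r--
l=0 r=8: -7+16=9 >3, r--
l=0 r=7: -7+14=7 >3, r--
l=0 r=6: -7+13=6 >3, r--
l=0 r=5: -7+12=5 >3, r--
l=0 r=4: -7+8=1 <3, l++
l=1 r=4: 4+8=12 >3, r--
l=1 r=3: 4+7=11 >3, r--
l=1 r=2: 4+6=10 >3, r--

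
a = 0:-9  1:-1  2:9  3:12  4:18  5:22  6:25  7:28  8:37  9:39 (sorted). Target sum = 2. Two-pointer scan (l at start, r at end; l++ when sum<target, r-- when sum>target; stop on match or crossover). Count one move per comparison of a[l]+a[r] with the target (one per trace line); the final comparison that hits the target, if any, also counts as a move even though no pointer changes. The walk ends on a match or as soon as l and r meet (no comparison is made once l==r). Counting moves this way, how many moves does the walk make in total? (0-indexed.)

l=0 r=9: -9+39=30 >2, r--
l=0 r=8: -9+37=28 >2, r--
l=0 r=7: -9+28=19 >2, r--
l=0 r=6: -9+25=16 >2, r--
l=0 r=5: -9+22=13 >2, r--
l=0 r=4: -9+18=9 >2, r--
l=0 r=3: -9+12=3 >2, r--
l=0 r=2: -9+9=0 <2, l++
l=1 r=2: -1+9=8 >2, r--

9 moves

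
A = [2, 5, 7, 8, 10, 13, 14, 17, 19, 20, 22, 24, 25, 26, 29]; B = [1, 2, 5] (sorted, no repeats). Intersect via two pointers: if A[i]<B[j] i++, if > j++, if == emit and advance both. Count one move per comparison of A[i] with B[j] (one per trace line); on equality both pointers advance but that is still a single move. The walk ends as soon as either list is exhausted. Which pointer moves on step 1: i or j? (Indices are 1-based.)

j

i=1 j=1: 2>1, j++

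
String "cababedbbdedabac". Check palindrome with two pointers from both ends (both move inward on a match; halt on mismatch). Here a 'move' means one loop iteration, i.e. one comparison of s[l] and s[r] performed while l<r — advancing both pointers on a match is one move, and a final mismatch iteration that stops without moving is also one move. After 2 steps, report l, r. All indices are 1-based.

l=3, r=14

[1,16] 'c'=='c' → l++,r--
[2,15] 'a'=='a' → l++,r--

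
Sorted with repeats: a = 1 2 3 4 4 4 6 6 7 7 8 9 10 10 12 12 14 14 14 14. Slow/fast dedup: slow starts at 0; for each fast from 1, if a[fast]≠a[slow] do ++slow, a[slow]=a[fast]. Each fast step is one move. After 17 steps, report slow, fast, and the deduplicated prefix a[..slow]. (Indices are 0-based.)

slow=10, fast=18, prefix=[1, 2, 3, 4, 6, 7, 8, 9, 10, 12, 14]

slow=0 fast=1: a[fast]=2≠a[slow]=1 write a[1]=2, slow++,fast++
slow=1 fast=2: a[fast]=3≠a[slow]=2 write a[2]=3, slow++,fast++
slow=2 fast=3: a[fast]=4≠a[slow]=3 write a[3]=4, slow++,fast++
slow=3 fast=4: a[fast]=4=a[slow] dup, fast++
slow=3 fast=5: a[fast]=4=a[slow] dup, fast++
slow=3 fast=6: a[fast]=6≠a[slow]=4 write a[4]=6, slow++,fast++
slow=4 fast=7: a[fast]=6=a[slow] dup, fast++
slow=4 fast=8: a[fast]=7≠a[slow]=6 write a[5]=7, slow++,fast++
slow=5 fast=9: a[fast]=7=a[slow] dup, fast++
slow=5 fast=10: a[fast]=8≠a[slow]=7 write a[6]=8, slow++,fast++
slow=6 fast=11: a[fast]=9≠a[slow]=8 write a[7]=9, slow++,fast++
slow=7 fast=12: a[fast]=10≠a[slow]=9 write a[8]=10, slow++,fast++
slow=8 fast=13: a[fast]=10=a[slow] dup, fast++
slow=8 fast=14: a[fast]=12≠a[slow]=10 write a[9]=12, slow++,fast++
slow=9 fast=15: a[fast]=12=a[slow] dup, fast++
slow=9 fast=16: a[fast]=14≠a[slow]=12 write a[10]=14, slow++,fast++
slow=10 fast=17: a[fast]=14=a[slow] dup, fast++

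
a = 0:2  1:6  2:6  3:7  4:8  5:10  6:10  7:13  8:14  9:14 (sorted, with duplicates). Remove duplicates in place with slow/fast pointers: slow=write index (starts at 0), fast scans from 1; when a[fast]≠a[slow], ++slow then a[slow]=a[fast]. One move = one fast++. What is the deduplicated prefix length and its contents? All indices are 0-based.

length 7; prefix = [2, 6, 7, 8, 10, 13, 14]

(s=0,f=1) a[fast]=6≠a[slow]=2 write a[1]=6 → slow++,fast++
(s=1,f=2) a[fast]=6=a[slow] dup → fast++
(s=1,f=3) a[fast]=7≠a[slow]=6 write a[2]=7 → slow++,fast++
(s=2,f=4) a[fast]=8≠a[slow]=7 write a[3]=8 → slow++,fast++
(s=3,f=5) a[fast]=10≠a[slow]=8 write a[4]=10 → slow++,fast++
(s=4,f=6) a[fast]=10=a[slow] dup → fast++
(s=4,f=7) a[fast]=13≠a[slow]=10 write a[5]=13 → slow++,fast++
(s=5,f=8) a[fast]=14≠a[slow]=13 write a[6]=14 → slow++,fast++
(s=6,f=9) a[fast]=14=a[slow] dup → fast++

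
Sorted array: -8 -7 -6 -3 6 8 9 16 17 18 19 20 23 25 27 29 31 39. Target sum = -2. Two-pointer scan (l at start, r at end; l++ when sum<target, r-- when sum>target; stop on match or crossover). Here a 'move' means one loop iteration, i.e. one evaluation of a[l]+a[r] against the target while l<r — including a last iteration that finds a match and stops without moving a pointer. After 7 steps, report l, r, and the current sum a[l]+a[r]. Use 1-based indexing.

l=1, r=11, sum=11

[1,18] -8+39=31 >-2 → r--
[1,17] -8+31=23 >-2 → r--
[1,16] -8+29=21 >-2 → r--
[1,15] -8+27=19 >-2 → r--
[1,14] -8+25=17 >-2 → r--
[1,13] -8+23=15 >-2 → r--
[1,12] -8+20=12 >-2 → r--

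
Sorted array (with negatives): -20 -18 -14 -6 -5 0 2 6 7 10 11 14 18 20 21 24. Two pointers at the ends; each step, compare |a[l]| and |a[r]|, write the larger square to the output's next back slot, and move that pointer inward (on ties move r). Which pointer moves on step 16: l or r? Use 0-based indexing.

r

[0,15] |-20|<=|24| out[15]=576 → r--
[0,14] |-20|<=|21| out[14]=441 → r--
[0,13] |-20|<=|20| out[13]=400 → r--
[0,12] |-20|>|18| out[12]=400 → l++
[1,12] |-18|<=|18| out[11]=324 → r--
[1,11] |-18|>|14| out[10]=324 → l++
[2,11] |-14|<=|14| out[9]=196 → r--
[2,10] |-14|>|11| out[8]=196 → l++
[3,10] |-6|<=|11| out[7]=121 → r--
[3,9] |-6|<=|10| out[6]=100 → r--
[3,8] |-6|<=|7| out[5]=49 → r--
[3,7] |-6|<=|6| out[4]=36 → r--
[3,6] |-6|>|2| out[3]=36 → l++
[4,6] |-5|>|2| out[2]=25 → l++
[5,6] |0|<=|2| out[1]=4 → r--
[5,5] |0|<=|0| out[0]=0 → r--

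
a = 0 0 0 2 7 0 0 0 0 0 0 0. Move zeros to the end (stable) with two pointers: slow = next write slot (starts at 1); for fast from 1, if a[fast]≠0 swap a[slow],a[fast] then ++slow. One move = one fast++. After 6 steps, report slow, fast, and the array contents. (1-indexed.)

slow=3, fast=7, a=[2, 7, 0, 0, 0, 0, 0, 0, 0, 0, 0, 0]

(s=1,f=1) a[fast]=0 → fast++
(s=1,f=2) a[fast]=0 → fast++
(s=1,f=3) a[fast]=0 → fast++
(s=1,f=4) a[fast]=2≠0 swap→a[1]=2 → slow++,fast++
(s=2,f=5) a[fast]=7≠0 swap→a[2]=7 → slow++,fast++
(s=3,f=6) a[fast]=0 → fast++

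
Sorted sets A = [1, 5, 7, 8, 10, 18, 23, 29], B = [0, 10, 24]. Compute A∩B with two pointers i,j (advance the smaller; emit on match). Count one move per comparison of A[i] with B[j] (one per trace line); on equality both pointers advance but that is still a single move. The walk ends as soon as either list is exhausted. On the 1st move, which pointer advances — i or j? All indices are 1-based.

j

[i=1,j=1] 1>0 → j++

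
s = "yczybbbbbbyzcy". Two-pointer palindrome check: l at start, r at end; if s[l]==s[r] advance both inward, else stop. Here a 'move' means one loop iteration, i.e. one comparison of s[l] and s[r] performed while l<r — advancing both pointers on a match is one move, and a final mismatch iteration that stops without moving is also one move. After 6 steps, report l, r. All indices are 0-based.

l=6, r=7

l=0 r=13: 'y'=='y', l++,r--
l=1 r=12: 'c'=='c', l++,r--
l=2 r=11: 'z'=='z', l++,r--
l=3 r=10: 'y'=='y', l++,r--
l=4 r=9: 'b'=='b', l++,r--
l=5 r=8: 'b'=='b', l++,r--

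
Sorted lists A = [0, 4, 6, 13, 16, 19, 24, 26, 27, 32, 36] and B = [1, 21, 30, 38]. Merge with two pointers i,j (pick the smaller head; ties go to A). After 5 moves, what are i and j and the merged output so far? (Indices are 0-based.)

i=4, j=1, merged so far=[0, 1, 4, 6, 13]

i=0 j=0: A[i]=0<=B[j]=1 take 0, i++
i=1 j=0: A[i]=4>B[j]=1 take 1, j++
i=1 j=1: A[i]=4<=B[j]=21 take 4, i++
i=2 j=1: A[i]=6<=B[j]=21 take 6, i++
i=3 j=1: A[i]=13<=B[j]=21 take 13, i++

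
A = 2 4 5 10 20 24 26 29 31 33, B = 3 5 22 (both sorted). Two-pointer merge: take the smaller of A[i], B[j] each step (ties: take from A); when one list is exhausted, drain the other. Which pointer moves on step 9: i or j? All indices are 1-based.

i=1 j=1: A[i]=2<=B[j]=3 take 2, i++
i=2 j=1: A[i]=4>B[j]=3 take 3, j++
i=2 j=2: A[i]=4<=B[j]=5 take 4, i++
i=3 j=2: A[i]=5<=B[j]=5 take 5, i++
i=4 j=2: A[i]=10>B[j]=5 take 5, j++
i=4 j=3: A[i]=10<=B[j]=22 take 10, i++
i=5 j=3: A[i]=20<=B[j]=22 take 20, i++
i=6 j=3: A[i]=24>B[j]=22 take 22, j++
i=6 j=4: B done, take A[i]=24, i++

i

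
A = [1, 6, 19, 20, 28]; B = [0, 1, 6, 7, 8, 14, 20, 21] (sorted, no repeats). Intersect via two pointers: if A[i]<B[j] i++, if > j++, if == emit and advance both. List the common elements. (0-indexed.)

i=0 j=0: 1>0, j++
i=0 j=1: 1==1 emit, i++,j++
i=1 j=2: 6==6 emit, i++,j++
i=2 j=3: 19>7, j++
i=2 j=4: 19>8, j++
i=2 j=5: 19>14, j++
i=2 j=6: 19<20, i++
i=3 j=6: 20==20 emit, i++,j++
i=4 j=7: 28>21, j++

intersection = [1, 6, 20]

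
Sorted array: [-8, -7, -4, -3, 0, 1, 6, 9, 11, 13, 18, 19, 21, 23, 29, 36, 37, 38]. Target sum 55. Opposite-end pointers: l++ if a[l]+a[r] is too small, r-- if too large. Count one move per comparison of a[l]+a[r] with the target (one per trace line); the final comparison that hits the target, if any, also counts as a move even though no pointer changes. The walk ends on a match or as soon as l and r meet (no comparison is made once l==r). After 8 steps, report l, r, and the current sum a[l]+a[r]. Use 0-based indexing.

l=0 r=17: -8+38=30 <55, l++
l=1 r=17: -7+38=31 <55, l++
l=2 r=17: -4+38=34 <55, l++
l=3 r=17: -3+38=35 <55, l++
l=4 r=17: 0+38=38 <55, l++
l=5 r=17: 1+38=39 <55, l++
l=6 r=17: 6+38=44 <55, l++
l=7 r=17: 9+38=47 <55, l++

l=8, r=17, sum=49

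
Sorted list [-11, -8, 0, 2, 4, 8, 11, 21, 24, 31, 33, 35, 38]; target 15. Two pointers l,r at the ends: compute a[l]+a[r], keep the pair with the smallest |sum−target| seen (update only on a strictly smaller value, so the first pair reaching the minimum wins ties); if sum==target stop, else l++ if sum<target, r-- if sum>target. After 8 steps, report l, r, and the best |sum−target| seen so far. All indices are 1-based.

l=3, r=7, best |Δ|=1

[1,13] -11+38=27 d=12 * → r--
[1,12] -11+35=24 d=9 * → r--
[1,11] -11+33=22 d=7 * → r--
[1,10] -11+31=20 d=5 * → r--
[1,9] -11+24=13 d=2 * → l++
[2,9] -8+24=16 d=1 * → r--
[2,8] -8+21=13 d=2 → l++
[3,8] 0+21=21 d=6 → r--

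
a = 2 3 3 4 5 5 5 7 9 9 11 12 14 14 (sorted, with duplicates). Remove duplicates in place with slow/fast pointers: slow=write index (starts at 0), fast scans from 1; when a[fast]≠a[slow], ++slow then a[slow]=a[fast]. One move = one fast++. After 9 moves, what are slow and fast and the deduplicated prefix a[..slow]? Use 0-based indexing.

slow=5, fast=10, prefix=[2, 3, 4, 5, 7, 9]

(s=0,f=1) a[fast]=3≠a[slow]=2 write a[1]=3 → slow++,fast++
(s=1,f=2) a[fast]=3=a[slow] dup → fast++
(s=1,f=3) a[fast]=4≠a[slow]=3 write a[2]=4 → slow++,fast++
(s=2,f=4) a[fast]=5≠a[slow]=4 write a[3]=5 → slow++,fast++
(s=3,f=5) a[fast]=5=a[slow] dup → fast++
(s=3,f=6) a[fast]=5=a[slow] dup → fast++
(s=3,f=7) a[fast]=7≠a[slow]=5 write a[4]=7 → slow++,fast++
(s=4,f=8) a[fast]=9≠a[slow]=7 write a[5]=9 → slow++,fast++
(s=5,f=9) a[fast]=9=a[slow] dup → fast++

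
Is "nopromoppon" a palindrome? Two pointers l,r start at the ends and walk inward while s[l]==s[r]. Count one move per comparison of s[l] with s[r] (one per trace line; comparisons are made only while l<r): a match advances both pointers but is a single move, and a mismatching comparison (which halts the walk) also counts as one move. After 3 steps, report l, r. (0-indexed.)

l=3, r=7

[0,10] 'n'=='n' → l++,r--
[1,9] 'o'=='o' → l++,r--
[2,8] 'p'=='p' → l++,r--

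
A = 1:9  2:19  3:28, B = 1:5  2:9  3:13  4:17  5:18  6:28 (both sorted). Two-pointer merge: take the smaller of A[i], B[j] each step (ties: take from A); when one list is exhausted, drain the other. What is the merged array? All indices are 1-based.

[5, 9, 9, 13, 17, 18, 19, 28, 28]

[i=1,j=1] A[i]=9>B[j]=5 take 5 → j++
[i=1,j=2] A[i]=9<=B[j]=9 take 9 → i++
[i=2,j=2] A[i]=19>B[j]=9 take 9 → j++
[i=2,j=3] A[i]=19>B[j]=13 take 13 → j++
[i=2,j=4] A[i]=19>B[j]=17 take 17 → j++
[i=2,j=5] A[i]=19>B[j]=18 take 18 → j++
[i=2,j=6] A[i]=19<=B[j]=28 take 19 → i++
[i=3,j=6] A[i]=28<=B[j]=28 take 28 → i++
[i=4,j=6] A done, take B[j]=28 → j++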